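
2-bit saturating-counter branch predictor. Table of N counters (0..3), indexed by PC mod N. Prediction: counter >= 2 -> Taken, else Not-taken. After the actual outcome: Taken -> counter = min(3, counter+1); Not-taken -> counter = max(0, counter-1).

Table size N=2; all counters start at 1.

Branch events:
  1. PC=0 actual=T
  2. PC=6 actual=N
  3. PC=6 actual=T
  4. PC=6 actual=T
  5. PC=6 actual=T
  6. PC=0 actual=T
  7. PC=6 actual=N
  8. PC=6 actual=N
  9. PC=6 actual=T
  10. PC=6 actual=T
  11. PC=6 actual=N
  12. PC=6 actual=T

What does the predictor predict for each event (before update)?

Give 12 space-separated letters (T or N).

Ev 1: PC=0 idx=0 pred=N actual=T -> ctr[0]=2
Ev 2: PC=6 idx=0 pred=T actual=N -> ctr[0]=1
Ev 3: PC=6 idx=0 pred=N actual=T -> ctr[0]=2
Ev 4: PC=6 idx=0 pred=T actual=T -> ctr[0]=3
Ev 5: PC=6 idx=0 pred=T actual=T -> ctr[0]=3
Ev 6: PC=0 idx=0 pred=T actual=T -> ctr[0]=3
Ev 7: PC=6 idx=0 pred=T actual=N -> ctr[0]=2
Ev 8: PC=6 idx=0 pred=T actual=N -> ctr[0]=1
Ev 9: PC=6 idx=0 pred=N actual=T -> ctr[0]=2
Ev 10: PC=6 idx=0 pred=T actual=T -> ctr[0]=3
Ev 11: PC=6 idx=0 pred=T actual=N -> ctr[0]=2
Ev 12: PC=6 idx=0 pred=T actual=T -> ctr[0]=3

Answer: N T N T T T T T N T T T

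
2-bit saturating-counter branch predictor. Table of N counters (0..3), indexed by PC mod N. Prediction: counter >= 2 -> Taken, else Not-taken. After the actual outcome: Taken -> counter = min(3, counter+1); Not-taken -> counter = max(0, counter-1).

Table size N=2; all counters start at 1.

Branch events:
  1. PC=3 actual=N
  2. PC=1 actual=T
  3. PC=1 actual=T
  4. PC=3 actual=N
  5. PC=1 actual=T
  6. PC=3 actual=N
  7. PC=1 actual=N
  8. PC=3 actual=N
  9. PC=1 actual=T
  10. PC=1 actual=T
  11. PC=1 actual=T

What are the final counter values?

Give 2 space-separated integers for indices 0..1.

Answer: 1 3

Derivation:
Ev 1: PC=3 idx=1 pred=N actual=N -> ctr[1]=0
Ev 2: PC=1 idx=1 pred=N actual=T -> ctr[1]=1
Ev 3: PC=1 idx=1 pred=N actual=T -> ctr[1]=2
Ev 4: PC=3 idx=1 pred=T actual=N -> ctr[1]=1
Ev 5: PC=1 idx=1 pred=N actual=T -> ctr[1]=2
Ev 6: PC=3 idx=1 pred=T actual=N -> ctr[1]=1
Ev 7: PC=1 idx=1 pred=N actual=N -> ctr[1]=0
Ev 8: PC=3 idx=1 pred=N actual=N -> ctr[1]=0
Ev 9: PC=1 idx=1 pred=N actual=T -> ctr[1]=1
Ev 10: PC=1 idx=1 pred=N actual=T -> ctr[1]=2
Ev 11: PC=1 idx=1 pred=T actual=T -> ctr[1]=3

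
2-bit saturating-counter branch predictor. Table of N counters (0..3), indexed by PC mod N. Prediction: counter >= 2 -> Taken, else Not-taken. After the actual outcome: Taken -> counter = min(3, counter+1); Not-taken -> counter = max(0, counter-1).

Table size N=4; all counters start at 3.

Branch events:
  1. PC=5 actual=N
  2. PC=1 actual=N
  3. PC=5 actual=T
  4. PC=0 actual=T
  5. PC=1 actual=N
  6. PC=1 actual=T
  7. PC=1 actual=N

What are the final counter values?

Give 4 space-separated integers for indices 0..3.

Answer: 3 1 3 3

Derivation:
Ev 1: PC=5 idx=1 pred=T actual=N -> ctr[1]=2
Ev 2: PC=1 idx=1 pred=T actual=N -> ctr[1]=1
Ev 3: PC=5 idx=1 pred=N actual=T -> ctr[1]=2
Ev 4: PC=0 idx=0 pred=T actual=T -> ctr[0]=3
Ev 5: PC=1 idx=1 pred=T actual=N -> ctr[1]=1
Ev 6: PC=1 idx=1 pred=N actual=T -> ctr[1]=2
Ev 7: PC=1 idx=1 pred=T actual=N -> ctr[1]=1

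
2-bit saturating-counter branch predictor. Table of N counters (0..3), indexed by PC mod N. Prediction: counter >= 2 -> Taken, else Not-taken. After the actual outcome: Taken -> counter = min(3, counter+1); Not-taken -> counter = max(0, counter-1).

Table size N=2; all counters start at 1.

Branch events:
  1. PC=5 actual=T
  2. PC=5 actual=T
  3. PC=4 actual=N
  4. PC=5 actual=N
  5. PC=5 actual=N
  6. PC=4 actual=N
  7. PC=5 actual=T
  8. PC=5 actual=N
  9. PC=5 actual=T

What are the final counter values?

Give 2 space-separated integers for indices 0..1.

Answer: 0 2

Derivation:
Ev 1: PC=5 idx=1 pred=N actual=T -> ctr[1]=2
Ev 2: PC=5 idx=1 pred=T actual=T -> ctr[1]=3
Ev 3: PC=4 idx=0 pred=N actual=N -> ctr[0]=0
Ev 4: PC=5 idx=1 pred=T actual=N -> ctr[1]=2
Ev 5: PC=5 idx=1 pred=T actual=N -> ctr[1]=1
Ev 6: PC=4 idx=0 pred=N actual=N -> ctr[0]=0
Ev 7: PC=5 idx=1 pred=N actual=T -> ctr[1]=2
Ev 8: PC=5 idx=1 pred=T actual=N -> ctr[1]=1
Ev 9: PC=5 idx=1 pred=N actual=T -> ctr[1]=2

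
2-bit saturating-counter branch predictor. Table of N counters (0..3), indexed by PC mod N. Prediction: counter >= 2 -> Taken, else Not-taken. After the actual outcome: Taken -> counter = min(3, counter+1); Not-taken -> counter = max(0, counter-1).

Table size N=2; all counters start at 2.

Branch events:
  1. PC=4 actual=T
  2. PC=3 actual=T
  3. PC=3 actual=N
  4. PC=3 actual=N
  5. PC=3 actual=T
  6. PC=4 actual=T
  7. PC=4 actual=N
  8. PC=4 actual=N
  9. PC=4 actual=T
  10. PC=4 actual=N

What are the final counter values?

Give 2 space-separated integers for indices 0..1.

Ev 1: PC=4 idx=0 pred=T actual=T -> ctr[0]=3
Ev 2: PC=3 idx=1 pred=T actual=T -> ctr[1]=3
Ev 3: PC=3 idx=1 pred=T actual=N -> ctr[1]=2
Ev 4: PC=3 idx=1 pred=T actual=N -> ctr[1]=1
Ev 5: PC=3 idx=1 pred=N actual=T -> ctr[1]=2
Ev 6: PC=4 idx=0 pred=T actual=T -> ctr[0]=3
Ev 7: PC=4 idx=0 pred=T actual=N -> ctr[0]=2
Ev 8: PC=4 idx=0 pred=T actual=N -> ctr[0]=1
Ev 9: PC=4 idx=0 pred=N actual=T -> ctr[0]=2
Ev 10: PC=4 idx=0 pred=T actual=N -> ctr[0]=1

Answer: 1 2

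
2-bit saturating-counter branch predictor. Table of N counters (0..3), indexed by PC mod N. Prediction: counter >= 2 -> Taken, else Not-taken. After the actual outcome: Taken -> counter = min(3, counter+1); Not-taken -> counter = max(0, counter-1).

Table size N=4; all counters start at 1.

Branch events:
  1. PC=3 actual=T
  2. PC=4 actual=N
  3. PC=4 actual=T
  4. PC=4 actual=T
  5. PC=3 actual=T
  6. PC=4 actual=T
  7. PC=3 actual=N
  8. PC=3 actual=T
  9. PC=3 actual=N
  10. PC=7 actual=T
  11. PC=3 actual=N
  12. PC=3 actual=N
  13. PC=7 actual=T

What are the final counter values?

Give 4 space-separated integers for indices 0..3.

Ev 1: PC=3 idx=3 pred=N actual=T -> ctr[3]=2
Ev 2: PC=4 idx=0 pred=N actual=N -> ctr[0]=0
Ev 3: PC=4 idx=0 pred=N actual=T -> ctr[0]=1
Ev 4: PC=4 idx=0 pred=N actual=T -> ctr[0]=2
Ev 5: PC=3 idx=3 pred=T actual=T -> ctr[3]=3
Ev 6: PC=4 idx=0 pred=T actual=T -> ctr[0]=3
Ev 7: PC=3 idx=3 pred=T actual=N -> ctr[3]=2
Ev 8: PC=3 idx=3 pred=T actual=T -> ctr[3]=3
Ev 9: PC=3 idx=3 pred=T actual=N -> ctr[3]=2
Ev 10: PC=7 idx=3 pred=T actual=T -> ctr[3]=3
Ev 11: PC=3 idx=3 pred=T actual=N -> ctr[3]=2
Ev 12: PC=3 idx=3 pred=T actual=N -> ctr[3]=1
Ev 13: PC=7 idx=3 pred=N actual=T -> ctr[3]=2

Answer: 3 1 1 2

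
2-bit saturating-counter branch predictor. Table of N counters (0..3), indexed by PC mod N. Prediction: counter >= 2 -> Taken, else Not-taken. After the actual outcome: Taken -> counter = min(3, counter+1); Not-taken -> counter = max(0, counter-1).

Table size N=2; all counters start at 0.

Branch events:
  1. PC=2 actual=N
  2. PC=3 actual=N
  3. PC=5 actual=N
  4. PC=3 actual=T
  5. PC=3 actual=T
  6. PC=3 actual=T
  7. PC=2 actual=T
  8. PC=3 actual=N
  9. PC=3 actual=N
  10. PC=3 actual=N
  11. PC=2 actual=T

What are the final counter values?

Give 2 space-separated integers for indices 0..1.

Ev 1: PC=2 idx=0 pred=N actual=N -> ctr[0]=0
Ev 2: PC=3 idx=1 pred=N actual=N -> ctr[1]=0
Ev 3: PC=5 idx=1 pred=N actual=N -> ctr[1]=0
Ev 4: PC=3 idx=1 pred=N actual=T -> ctr[1]=1
Ev 5: PC=3 idx=1 pred=N actual=T -> ctr[1]=2
Ev 6: PC=3 idx=1 pred=T actual=T -> ctr[1]=3
Ev 7: PC=2 idx=0 pred=N actual=T -> ctr[0]=1
Ev 8: PC=3 idx=1 pred=T actual=N -> ctr[1]=2
Ev 9: PC=3 idx=1 pred=T actual=N -> ctr[1]=1
Ev 10: PC=3 idx=1 pred=N actual=N -> ctr[1]=0
Ev 11: PC=2 idx=0 pred=N actual=T -> ctr[0]=2

Answer: 2 0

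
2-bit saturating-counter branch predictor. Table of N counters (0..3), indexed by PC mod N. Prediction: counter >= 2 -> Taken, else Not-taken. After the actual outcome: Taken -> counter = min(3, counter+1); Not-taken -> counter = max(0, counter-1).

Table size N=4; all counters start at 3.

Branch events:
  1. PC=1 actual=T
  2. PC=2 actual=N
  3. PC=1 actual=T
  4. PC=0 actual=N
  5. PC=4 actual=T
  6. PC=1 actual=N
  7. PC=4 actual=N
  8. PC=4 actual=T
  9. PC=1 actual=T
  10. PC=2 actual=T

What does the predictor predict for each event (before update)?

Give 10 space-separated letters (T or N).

Answer: T T T T T T T T T T

Derivation:
Ev 1: PC=1 idx=1 pred=T actual=T -> ctr[1]=3
Ev 2: PC=2 idx=2 pred=T actual=N -> ctr[2]=2
Ev 3: PC=1 idx=1 pred=T actual=T -> ctr[1]=3
Ev 4: PC=0 idx=0 pred=T actual=N -> ctr[0]=2
Ev 5: PC=4 idx=0 pred=T actual=T -> ctr[0]=3
Ev 6: PC=1 idx=1 pred=T actual=N -> ctr[1]=2
Ev 7: PC=4 idx=0 pred=T actual=N -> ctr[0]=2
Ev 8: PC=4 idx=0 pred=T actual=T -> ctr[0]=3
Ev 9: PC=1 idx=1 pred=T actual=T -> ctr[1]=3
Ev 10: PC=2 idx=2 pred=T actual=T -> ctr[2]=3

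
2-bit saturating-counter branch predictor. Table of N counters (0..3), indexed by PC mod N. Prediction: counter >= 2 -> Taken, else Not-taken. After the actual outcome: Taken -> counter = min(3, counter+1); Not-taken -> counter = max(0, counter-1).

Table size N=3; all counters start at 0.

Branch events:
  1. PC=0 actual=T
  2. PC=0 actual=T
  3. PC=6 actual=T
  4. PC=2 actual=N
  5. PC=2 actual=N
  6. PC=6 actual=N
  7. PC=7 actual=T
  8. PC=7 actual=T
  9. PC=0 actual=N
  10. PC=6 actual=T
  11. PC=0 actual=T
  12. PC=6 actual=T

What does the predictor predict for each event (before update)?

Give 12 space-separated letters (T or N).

Ev 1: PC=0 idx=0 pred=N actual=T -> ctr[0]=1
Ev 2: PC=0 idx=0 pred=N actual=T -> ctr[0]=2
Ev 3: PC=6 idx=0 pred=T actual=T -> ctr[0]=3
Ev 4: PC=2 idx=2 pred=N actual=N -> ctr[2]=0
Ev 5: PC=2 idx=2 pred=N actual=N -> ctr[2]=0
Ev 6: PC=6 idx=0 pred=T actual=N -> ctr[0]=2
Ev 7: PC=7 idx=1 pred=N actual=T -> ctr[1]=1
Ev 8: PC=7 idx=1 pred=N actual=T -> ctr[1]=2
Ev 9: PC=0 idx=0 pred=T actual=N -> ctr[0]=1
Ev 10: PC=6 idx=0 pred=N actual=T -> ctr[0]=2
Ev 11: PC=0 idx=0 pred=T actual=T -> ctr[0]=3
Ev 12: PC=6 idx=0 pred=T actual=T -> ctr[0]=3

Answer: N N T N N T N N T N T T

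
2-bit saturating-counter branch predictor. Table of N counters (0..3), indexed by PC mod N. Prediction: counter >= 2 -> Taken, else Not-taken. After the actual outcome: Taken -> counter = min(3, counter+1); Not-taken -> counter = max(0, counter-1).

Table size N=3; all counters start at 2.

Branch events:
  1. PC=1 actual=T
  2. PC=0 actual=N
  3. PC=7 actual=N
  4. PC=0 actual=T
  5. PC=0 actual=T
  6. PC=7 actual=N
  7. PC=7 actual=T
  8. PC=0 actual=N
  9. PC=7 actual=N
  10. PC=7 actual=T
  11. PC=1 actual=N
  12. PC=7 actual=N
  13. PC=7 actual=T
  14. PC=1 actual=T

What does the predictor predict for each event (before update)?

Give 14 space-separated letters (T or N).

Answer: T T T N T T N T T N T N N N

Derivation:
Ev 1: PC=1 idx=1 pred=T actual=T -> ctr[1]=3
Ev 2: PC=0 idx=0 pred=T actual=N -> ctr[0]=1
Ev 3: PC=7 idx=1 pred=T actual=N -> ctr[1]=2
Ev 4: PC=0 idx=0 pred=N actual=T -> ctr[0]=2
Ev 5: PC=0 idx=0 pred=T actual=T -> ctr[0]=3
Ev 6: PC=7 idx=1 pred=T actual=N -> ctr[1]=1
Ev 7: PC=7 idx=1 pred=N actual=T -> ctr[1]=2
Ev 8: PC=0 idx=0 pred=T actual=N -> ctr[0]=2
Ev 9: PC=7 idx=1 pred=T actual=N -> ctr[1]=1
Ev 10: PC=7 idx=1 pred=N actual=T -> ctr[1]=2
Ev 11: PC=1 idx=1 pred=T actual=N -> ctr[1]=1
Ev 12: PC=7 idx=1 pred=N actual=N -> ctr[1]=0
Ev 13: PC=7 idx=1 pred=N actual=T -> ctr[1]=1
Ev 14: PC=1 idx=1 pred=N actual=T -> ctr[1]=2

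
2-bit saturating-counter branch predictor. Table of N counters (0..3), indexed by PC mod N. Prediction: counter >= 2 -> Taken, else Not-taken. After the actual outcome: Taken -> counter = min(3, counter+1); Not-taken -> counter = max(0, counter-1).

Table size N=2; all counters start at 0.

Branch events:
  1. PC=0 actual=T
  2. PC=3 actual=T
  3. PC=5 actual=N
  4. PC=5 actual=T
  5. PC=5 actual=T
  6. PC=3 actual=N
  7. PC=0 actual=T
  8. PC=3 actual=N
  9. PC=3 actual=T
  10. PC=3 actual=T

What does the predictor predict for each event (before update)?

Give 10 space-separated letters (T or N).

Answer: N N N N N T N N N N

Derivation:
Ev 1: PC=0 idx=0 pred=N actual=T -> ctr[0]=1
Ev 2: PC=3 idx=1 pred=N actual=T -> ctr[1]=1
Ev 3: PC=5 idx=1 pred=N actual=N -> ctr[1]=0
Ev 4: PC=5 idx=1 pred=N actual=T -> ctr[1]=1
Ev 5: PC=5 idx=1 pred=N actual=T -> ctr[1]=2
Ev 6: PC=3 idx=1 pred=T actual=N -> ctr[1]=1
Ev 7: PC=0 idx=0 pred=N actual=T -> ctr[0]=2
Ev 8: PC=3 idx=1 pred=N actual=N -> ctr[1]=0
Ev 9: PC=3 idx=1 pred=N actual=T -> ctr[1]=1
Ev 10: PC=3 idx=1 pred=N actual=T -> ctr[1]=2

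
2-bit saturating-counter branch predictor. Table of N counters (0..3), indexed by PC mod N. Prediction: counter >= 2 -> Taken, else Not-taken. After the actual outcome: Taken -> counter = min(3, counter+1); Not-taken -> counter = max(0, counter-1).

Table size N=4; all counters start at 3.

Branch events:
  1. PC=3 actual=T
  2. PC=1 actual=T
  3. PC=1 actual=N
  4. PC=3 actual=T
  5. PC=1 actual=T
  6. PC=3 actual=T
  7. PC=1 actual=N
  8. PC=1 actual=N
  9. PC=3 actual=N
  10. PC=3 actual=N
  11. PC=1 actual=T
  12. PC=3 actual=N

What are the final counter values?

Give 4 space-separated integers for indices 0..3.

Answer: 3 2 3 0

Derivation:
Ev 1: PC=3 idx=3 pred=T actual=T -> ctr[3]=3
Ev 2: PC=1 idx=1 pred=T actual=T -> ctr[1]=3
Ev 3: PC=1 idx=1 pred=T actual=N -> ctr[1]=2
Ev 4: PC=3 idx=3 pred=T actual=T -> ctr[3]=3
Ev 5: PC=1 idx=1 pred=T actual=T -> ctr[1]=3
Ev 6: PC=3 idx=3 pred=T actual=T -> ctr[3]=3
Ev 7: PC=1 idx=1 pred=T actual=N -> ctr[1]=2
Ev 8: PC=1 idx=1 pred=T actual=N -> ctr[1]=1
Ev 9: PC=3 idx=3 pred=T actual=N -> ctr[3]=2
Ev 10: PC=3 idx=3 pred=T actual=N -> ctr[3]=1
Ev 11: PC=1 idx=1 pred=N actual=T -> ctr[1]=2
Ev 12: PC=3 idx=3 pred=N actual=N -> ctr[3]=0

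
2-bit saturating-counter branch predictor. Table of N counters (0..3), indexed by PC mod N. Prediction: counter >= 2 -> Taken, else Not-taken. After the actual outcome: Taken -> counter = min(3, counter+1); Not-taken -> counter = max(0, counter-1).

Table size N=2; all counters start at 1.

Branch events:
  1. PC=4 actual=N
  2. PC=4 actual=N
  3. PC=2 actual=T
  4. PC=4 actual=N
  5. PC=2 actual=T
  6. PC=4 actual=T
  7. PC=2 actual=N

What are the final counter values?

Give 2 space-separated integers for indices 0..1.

Ev 1: PC=4 idx=0 pred=N actual=N -> ctr[0]=0
Ev 2: PC=4 idx=0 pred=N actual=N -> ctr[0]=0
Ev 3: PC=2 idx=0 pred=N actual=T -> ctr[0]=1
Ev 4: PC=4 idx=0 pred=N actual=N -> ctr[0]=0
Ev 5: PC=2 idx=0 pred=N actual=T -> ctr[0]=1
Ev 6: PC=4 idx=0 pred=N actual=T -> ctr[0]=2
Ev 7: PC=2 idx=0 pred=T actual=N -> ctr[0]=1

Answer: 1 1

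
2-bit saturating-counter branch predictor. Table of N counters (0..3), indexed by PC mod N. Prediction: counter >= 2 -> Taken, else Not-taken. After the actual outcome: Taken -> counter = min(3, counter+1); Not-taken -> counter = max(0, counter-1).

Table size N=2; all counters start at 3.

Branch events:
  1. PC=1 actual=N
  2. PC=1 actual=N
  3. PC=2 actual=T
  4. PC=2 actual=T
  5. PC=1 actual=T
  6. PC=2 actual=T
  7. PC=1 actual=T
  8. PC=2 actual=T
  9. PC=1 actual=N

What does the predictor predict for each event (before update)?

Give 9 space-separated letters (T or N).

Ev 1: PC=1 idx=1 pred=T actual=N -> ctr[1]=2
Ev 2: PC=1 idx=1 pred=T actual=N -> ctr[1]=1
Ev 3: PC=2 idx=0 pred=T actual=T -> ctr[0]=3
Ev 4: PC=2 idx=0 pred=T actual=T -> ctr[0]=3
Ev 5: PC=1 idx=1 pred=N actual=T -> ctr[1]=2
Ev 6: PC=2 idx=0 pred=T actual=T -> ctr[0]=3
Ev 7: PC=1 idx=1 pred=T actual=T -> ctr[1]=3
Ev 8: PC=2 idx=0 pred=T actual=T -> ctr[0]=3
Ev 9: PC=1 idx=1 pred=T actual=N -> ctr[1]=2

Answer: T T T T N T T T T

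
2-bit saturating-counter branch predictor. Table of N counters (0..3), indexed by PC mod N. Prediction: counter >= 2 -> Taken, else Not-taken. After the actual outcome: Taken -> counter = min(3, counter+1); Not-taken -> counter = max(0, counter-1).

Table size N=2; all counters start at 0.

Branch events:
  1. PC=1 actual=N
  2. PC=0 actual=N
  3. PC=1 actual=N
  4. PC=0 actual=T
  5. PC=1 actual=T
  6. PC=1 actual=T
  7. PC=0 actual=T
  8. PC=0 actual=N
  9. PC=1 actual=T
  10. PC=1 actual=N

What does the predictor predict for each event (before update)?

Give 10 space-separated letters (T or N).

Ev 1: PC=1 idx=1 pred=N actual=N -> ctr[1]=0
Ev 2: PC=0 idx=0 pred=N actual=N -> ctr[0]=0
Ev 3: PC=1 idx=1 pred=N actual=N -> ctr[1]=0
Ev 4: PC=0 idx=0 pred=N actual=T -> ctr[0]=1
Ev 5: PC=1 idx=1 pred=N actual=T -> ctr[1]=1
Ev 6: PC=1 idx=1 pred=N actual=T -> ctr[1]=2
Ev 7: PC=0 idx=0 pred=N actual=T -> ctr[0]=2
Ev 8: PC=0 idx=0 pred=T actual=N -> ctr[0]=1
Ev 9: PC=1 idx=1 pred=T actual=T -> ctr[1]=3
Ev 10: PC=1 idx=1 pred=T actual=N -> ctr[1]=2

Answer: N N N N N N N T T T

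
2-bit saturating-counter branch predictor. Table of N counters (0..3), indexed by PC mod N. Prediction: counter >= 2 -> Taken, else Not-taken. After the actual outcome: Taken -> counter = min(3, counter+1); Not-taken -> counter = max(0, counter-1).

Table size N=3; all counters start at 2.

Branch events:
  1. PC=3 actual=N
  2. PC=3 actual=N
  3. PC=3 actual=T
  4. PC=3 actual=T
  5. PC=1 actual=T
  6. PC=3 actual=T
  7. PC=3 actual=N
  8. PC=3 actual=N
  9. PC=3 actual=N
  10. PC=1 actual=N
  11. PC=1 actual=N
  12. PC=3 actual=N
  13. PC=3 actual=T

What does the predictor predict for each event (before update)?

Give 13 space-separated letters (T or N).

Ev 1: PC=3 idx=0 pred=T actual=N -> ctr[0]=1
Ev 2: PC=3 idx=0 pred=N actual=N -> ctr[0]=0
Ev 3: PC=3 idx=0 pred=N actual=T -> ctr[0]=1
Ev 4: PC=3 idx=0 pred=N actual=T -> ctr[0]=2
Ev 5: PC=1 idx=1 pred=T actual=T -> ctr[1]=3
Ev 6: PC=3 idx=0 pred=T actual=T -> ctr[0]=3
Ev 7: PC=3 idx=0 pred=T actual=N -> ctr[0]=2
Ev 8: PC=3 idx=0 pred=T actual=N -> ctr[0]=1
Ev 9: PC=3 idx=0 pred=N actual=N -> ctr[0]=0
Ev 10: PC=1 idx=1 pred=T actual=N -> ctr[1]=2
Ev 11: PC=1 idx=1 pred=T actual=N -> ctr[1]=1
Ev 12: PC=3 idx=0 pred=N actual=N -> ctr[0]=0
Ev 13: PC=3 idx=0 pred=N actual=T -> ctr[0]=1

Answer: T N N N T T T T N T T N N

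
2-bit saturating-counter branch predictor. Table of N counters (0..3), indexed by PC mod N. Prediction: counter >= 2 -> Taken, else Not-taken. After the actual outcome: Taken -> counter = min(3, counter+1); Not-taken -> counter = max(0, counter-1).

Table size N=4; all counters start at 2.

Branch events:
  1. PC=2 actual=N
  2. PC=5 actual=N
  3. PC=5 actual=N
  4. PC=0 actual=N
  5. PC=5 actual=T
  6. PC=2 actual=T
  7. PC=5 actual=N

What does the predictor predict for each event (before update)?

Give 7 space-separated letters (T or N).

Ev 1: PC=2 idx=2 pred=T actual=N -> ctr[2]=1
Ev 2: PC=5 idx=1 pred=T actual=N -> ctr[1]=1
Ev 3: PC=5 idx=1 pred=N actual=N -> ctr[1]=0
Ev 4: PC=0 idx=0 pred=T actual=N -> ctr[0]=1
Ev 5: PC=5 idx=1 pred=N actual=T -> ctr[1]=1
Ev 6: PC=2 idx=2 pred=N actual=T -> ctr[2]=2
Ev 7: PC=5 idx=1 pred=N actual=N -> ctr[1]=0

Answer: T T N T N N N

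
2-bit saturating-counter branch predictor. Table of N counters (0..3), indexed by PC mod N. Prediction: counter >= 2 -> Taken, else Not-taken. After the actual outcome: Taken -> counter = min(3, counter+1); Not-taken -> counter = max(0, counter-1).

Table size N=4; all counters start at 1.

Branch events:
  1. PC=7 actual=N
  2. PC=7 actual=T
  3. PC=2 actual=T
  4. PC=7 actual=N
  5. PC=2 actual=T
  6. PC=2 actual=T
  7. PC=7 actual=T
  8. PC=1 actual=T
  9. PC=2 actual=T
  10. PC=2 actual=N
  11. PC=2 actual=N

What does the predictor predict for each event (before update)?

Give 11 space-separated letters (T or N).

Ev 1: PC=7 idx=3 pred=N actual=N -> ctr[3]=0
Ev 2: PC=7 idx=3 pred=N actual=T -> ctr[3]=1
Ev 3: PC=2 idx=2 pred=N actual=T -> ctr[2]=2
Ev 4: PC=7 idx=3 pred=N actual=N -> ctr[3]=0
Ev 5: PC=2 idx=2 pred=T actual=T -> ctr[2]=3
Ev 6: PC=2 idx=2 pred=T actual=T -> ctr[2]=3
Ev 7: PC=7 idx=3 pred=N actual=T -> ctr[3]=1
Ev 8: PC=1 idx=1 pred=N actual=T -> ctr[1]=2
Ev 9: PC=2 idx=2 pred=T actual=T -> ctr[2]=3
Ev 10: PC=2 idx=2 pred=T actual=N -> ctr[2]=2
Ev 11: PC=2 idx=2 pred=T actual=N -> ctr[2]=1

Answer: N N N N T T N N T T T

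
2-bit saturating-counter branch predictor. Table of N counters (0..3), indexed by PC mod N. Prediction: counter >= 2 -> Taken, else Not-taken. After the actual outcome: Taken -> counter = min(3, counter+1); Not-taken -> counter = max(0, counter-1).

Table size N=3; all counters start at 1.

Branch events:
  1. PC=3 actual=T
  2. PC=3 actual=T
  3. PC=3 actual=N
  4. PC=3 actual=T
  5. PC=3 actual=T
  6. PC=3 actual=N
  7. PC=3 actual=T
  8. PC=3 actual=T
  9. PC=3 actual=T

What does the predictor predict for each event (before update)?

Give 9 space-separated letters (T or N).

Answer: N T T T T T T T T

Derivation:
Ev 1: PC=3 idx=0 pred=N actual=T -> ctr[0]=2
Ev 2: PC=3 idx=0 pred=T actual=T -> ctr[0]=3
Ev 3: PC=3 idx=0 pred=T actual=N -> ctr[0]=2
Ev 4: PC=3 idx=0 pred=T actual=T -> ctr[0]=3
Ev 5: PC=3 idx=0 pred=T actual=T -> ctr[0]=3
Ev 6: PC=3 idx=0 pred=T actual=N -> ctr[0]=2
Ev 7: PC=3 idx=0 pred=T actual=T -> ctr[0]=3
Ev 8: PC=3 idx=0 pred=T actual=T -> ctr[0]=3
Ev 9: PC=3 idx=0 pred=T actual=T -> ctr[0]=3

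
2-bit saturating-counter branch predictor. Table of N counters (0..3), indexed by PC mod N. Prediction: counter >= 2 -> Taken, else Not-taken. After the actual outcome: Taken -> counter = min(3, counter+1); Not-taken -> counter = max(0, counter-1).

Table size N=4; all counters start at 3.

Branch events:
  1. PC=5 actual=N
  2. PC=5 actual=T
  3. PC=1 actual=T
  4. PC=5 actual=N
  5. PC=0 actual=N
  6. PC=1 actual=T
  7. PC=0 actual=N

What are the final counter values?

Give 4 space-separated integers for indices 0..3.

Ev 1: PC=5 idx=1 pred=T actual=N -> ctr[1]=2
Ev 2: PC=5 idx=1 pred=T actual=T -> ctr[1]=3
Ev 3: PC=1 idx=1 pred=T actual=T -> ctr[1]=3
Ev 4: PC=5 idx=1 pred=T actual=N -> ctr[1]=2
Ev 5: PC=0 idx=0 pred=T actual=N -> ctr[0]=2
Ev 6: PC=1 idx=1 pred=T actual=T -> ctr[1]=3
Ev 7: PC=0 idx=0 pred=T actual=N -> ctr[0]=1

Answer: 1 3 3 3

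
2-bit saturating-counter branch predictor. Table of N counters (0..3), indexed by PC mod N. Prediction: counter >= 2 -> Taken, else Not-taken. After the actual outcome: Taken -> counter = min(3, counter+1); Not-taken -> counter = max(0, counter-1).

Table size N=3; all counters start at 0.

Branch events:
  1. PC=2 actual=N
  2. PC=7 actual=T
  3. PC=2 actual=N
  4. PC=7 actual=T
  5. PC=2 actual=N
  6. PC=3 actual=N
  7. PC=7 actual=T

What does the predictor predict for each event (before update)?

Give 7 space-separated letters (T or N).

Answer: N N N N N N T

Derivation:
Ev 1: PC=2 idx=2 pred=N actual=N -> ctr[2]=0
Ev 2: PC=7 idx=1 pred=N actual=T -> ctr[1]=1
Ev 3: PC=2 idx=2 pred=N actual=N -> ctr[2]=0
Ev 4: PC=7 idx=1 pred=N actual=T -> ctr[1]=2
Ev 5: PC=2 idx=2 pred=N actual=N -> ctr[2]=0
Ev 6: PC=3 idx=0 pred=N actual=N -> ctr[0]=0
Ev 7: PC=7 idx=1 pred=T actual=T -> ctr[1]=3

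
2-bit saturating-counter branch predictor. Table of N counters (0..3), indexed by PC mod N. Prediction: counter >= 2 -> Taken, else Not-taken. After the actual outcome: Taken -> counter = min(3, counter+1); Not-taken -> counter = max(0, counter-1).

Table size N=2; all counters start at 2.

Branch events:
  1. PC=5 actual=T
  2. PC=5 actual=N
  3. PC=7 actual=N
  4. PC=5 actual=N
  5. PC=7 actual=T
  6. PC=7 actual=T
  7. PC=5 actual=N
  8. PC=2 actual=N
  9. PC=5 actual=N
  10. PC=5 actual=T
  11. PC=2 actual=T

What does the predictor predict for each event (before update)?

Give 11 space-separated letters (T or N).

Ev 1: PC=5 idx=1 pred=T actual=T -> ctr[1]=3
Ev 2: PC=5 idx=1 pred=T actual=N -> ctr[1]=2
Ev 3: PC=7 idx=1 pred=T actual=N -> ctr[1]=1
Ev 4: PC=5 idx=1 pred=N actual=N -> ctr[1]=0
Ev 5: PC=7 idx=1 pred=N actual=T -> ctr[1]=1
Ev 6: PC=7 idx=1 pred=N actual=T -> ctr[1]=2
Ev 7: PC=5 idx=1 pred=T actual=N -> ctr[1]=1
Ev 8: PC=2 idx=0 pred=T actual=N -> ctr[0]=1
Ev 9: PC=5 idx=1 pred=N actual=N -> ctr[1]=0
Ev 10: PC=5 idx=1 pred=N actual=T -> ctr[1]=1
Ev 11: PC=2 idx=0 pred=N actual=T -> ctr[0]=2

Answer: T T T N N N T T N N N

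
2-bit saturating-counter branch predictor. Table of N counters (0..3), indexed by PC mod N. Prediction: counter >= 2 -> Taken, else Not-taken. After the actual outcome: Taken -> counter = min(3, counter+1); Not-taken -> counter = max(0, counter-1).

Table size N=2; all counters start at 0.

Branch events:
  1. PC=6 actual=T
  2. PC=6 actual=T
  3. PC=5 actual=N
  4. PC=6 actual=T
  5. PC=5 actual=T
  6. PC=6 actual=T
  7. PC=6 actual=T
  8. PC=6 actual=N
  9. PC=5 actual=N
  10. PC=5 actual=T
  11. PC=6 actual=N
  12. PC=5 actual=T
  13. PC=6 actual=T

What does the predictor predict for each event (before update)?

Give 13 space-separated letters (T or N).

Ev 1: PC=6 idx=0 pred=N actual=T -> ctr[0]=1
Ev 2: PC=6 idx=0 pred=N actual=T -> ctr[0]=2
Ev 3: PC=5 idx=1 pred=N actual=N -> ctr[1]=0
Ev 4: PC=6 idx=0 pred=T actual=T -> ctr[0]=3
Ev 5: PC=5 idx=1 pred=N actual=T -> ctr[1]=1
Ev 6: PC=6 idx=0 pred=T actual=T -> ctr[0]=3
Ev 7: PC=6 idx=0 pred=T actual=T -> ctr[0]=3
Ev 8: PC=6 idx=0 pred=T actual=N -> ctr[0]=2
Ev 9: PC=5 idx=1 pred=N actual=N -> ctr[1]=0
Ev 10: PC=5 idx=1 pred=N actual=T -> ctr[1]=1
Ev 11: PC=6 idx=0 pred=T actual=N -> ctr[0]=1
Ev 12: PC=5 idx=1 pred=N actual=T -> ctr[1]=2
Ev 13: PC=6 idx=0 pred=N actual=T -> ctr[0]=2

Answer: N N N T N T T T N N T N N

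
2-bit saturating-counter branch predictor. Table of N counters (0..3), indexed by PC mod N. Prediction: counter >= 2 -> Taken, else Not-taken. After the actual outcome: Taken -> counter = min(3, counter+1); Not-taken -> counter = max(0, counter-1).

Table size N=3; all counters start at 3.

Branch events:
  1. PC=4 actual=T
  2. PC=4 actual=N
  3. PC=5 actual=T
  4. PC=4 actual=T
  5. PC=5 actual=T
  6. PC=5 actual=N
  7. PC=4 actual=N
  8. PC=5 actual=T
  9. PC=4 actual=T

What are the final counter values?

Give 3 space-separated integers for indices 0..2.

Ev 1: PC=4 idx=1 pred=T actual=T -> ctr[1]=3
Ev 2: PC=4 idx=1 pred=T actual=N -> ctr[1]=2
Ev 3: PC=5 idx=2 pred=T actual=T -> ctr[2]=3
Ev 4: PC=4 idx=1 pred=T actual=T -> ctr[1]=3
Ev 5: PC=5 idx=2 pred=T actual=T -> ctr[2]=3
Ev 6: PC=5 idx=2 pred=T actual=N -> ctr[2]=2
Ev 7: PC=4 idx=1 pred=T actual=N -> ctr[1]=2
Ev 8: PC=5 idx=2 pred=T actual=T -> ctr[2]=3
Ev 9: PC=4 idx=1 pred=T actual=T -> ctr[1]=3

Answer: 3 3 3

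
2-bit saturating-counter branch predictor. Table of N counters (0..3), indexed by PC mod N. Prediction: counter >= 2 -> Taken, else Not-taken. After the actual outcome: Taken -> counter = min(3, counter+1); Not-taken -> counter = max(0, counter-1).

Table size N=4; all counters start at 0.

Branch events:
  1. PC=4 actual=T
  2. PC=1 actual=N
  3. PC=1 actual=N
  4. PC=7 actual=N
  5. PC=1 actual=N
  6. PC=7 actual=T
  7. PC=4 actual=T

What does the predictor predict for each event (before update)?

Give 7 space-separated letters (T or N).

Answer: N N N N N N N

Derivation:
Ev 1: PC=4 idx=0 pred=N actual=T -> ctr[0]=1
Ev 2: PC=1 idx=1 pred=N actual=N -> ctr[1]=0
Ev 3: PC=1 idx=1 pred=N actual=N -> ctr[1]=0
Ev 4: PC=7 idx=3 pred=N actual=N -> ctr[3]=0
Ev 5: PC=1 idx=1 pred=N actual=N -> ctr[1]=0
Ev 6: PC=7 idx=3 pred=N actual=T -> ctr[3]=1
Ev 7: PC=4 idx=0 pred=N actual=T -> ctr[0]=2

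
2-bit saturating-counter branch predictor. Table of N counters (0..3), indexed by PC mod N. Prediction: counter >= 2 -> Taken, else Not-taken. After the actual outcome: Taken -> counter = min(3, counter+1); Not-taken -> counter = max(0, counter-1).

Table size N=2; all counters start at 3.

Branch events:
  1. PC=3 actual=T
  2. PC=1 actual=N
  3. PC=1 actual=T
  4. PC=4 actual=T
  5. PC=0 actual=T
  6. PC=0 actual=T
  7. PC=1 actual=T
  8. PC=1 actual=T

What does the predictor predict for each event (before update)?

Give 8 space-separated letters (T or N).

Ev 1: PC=3 idx=1 pred=T actual=T -> ctr[1]=3
Ev 2: PC=1 idx=1 pred=T actual=N -> ctr[1]=2
Ev 3: PC=1 idx=1 pred=T actual=T -> ctr[1]=3
Ev 4: PC=4 idx=0 pred=T actual=T -> ctr[0]=3
Ev 5: PC=0 idx=0 pred=T actual=T -> ctr[0]=3
Ev 6: PC=0 idx=0 pred=T actual=T -> ctr[0]=3
Ev 7: PC=1 idx=1 pred=T actual=T -> ctr[1]=3
Ev 8: PC=1 idx=1 pred=T actual=T -> ctr[1]=3

Answer: T T T T T T T T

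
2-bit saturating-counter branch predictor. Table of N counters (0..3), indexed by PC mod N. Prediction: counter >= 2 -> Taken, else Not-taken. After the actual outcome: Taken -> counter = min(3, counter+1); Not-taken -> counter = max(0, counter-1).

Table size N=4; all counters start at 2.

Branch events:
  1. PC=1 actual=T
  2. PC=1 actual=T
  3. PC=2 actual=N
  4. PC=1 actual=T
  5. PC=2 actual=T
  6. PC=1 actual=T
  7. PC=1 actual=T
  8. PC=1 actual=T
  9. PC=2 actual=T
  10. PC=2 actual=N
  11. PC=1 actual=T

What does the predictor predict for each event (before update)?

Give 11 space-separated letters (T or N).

Answer: T T T T N T T T T T T

Derivation:
Ev 1: PC=1 idx=1 pred=T actual=T -> ctr[1]=3
Ev 2: PC=1 idx=1 pred=T actual=T -> ctr[1]=3
Ev 3: PC=2 idx=2 pred=T actual=N -> ctr[2]=1
Ev 4: PC=1 idx=1 pred=T actual=T -> ctr[1]=3
Ev 5: PC=2 idx=2 pred=N actual=T -> ctr[2]=2
Ev 6: PC=1 idx=1 pred=T actual=T -> ctr[1]=3
Ev 7: PC=1 idx=1 pred=T actual=T -> ctr[1]=3
Ev 8: PC=1 idx=1 pred=T actual=T -> ctr[1]=3
Ev 9: PC=2 idx=2 pred=T actual=T -> ctr[2]=3
Ev 10: PC=2 idx=2 pred=T actual=N -> ctr[2]=2
Ev 11: PC=1 idx=1 pred=T actual=T -> ctr[1]=3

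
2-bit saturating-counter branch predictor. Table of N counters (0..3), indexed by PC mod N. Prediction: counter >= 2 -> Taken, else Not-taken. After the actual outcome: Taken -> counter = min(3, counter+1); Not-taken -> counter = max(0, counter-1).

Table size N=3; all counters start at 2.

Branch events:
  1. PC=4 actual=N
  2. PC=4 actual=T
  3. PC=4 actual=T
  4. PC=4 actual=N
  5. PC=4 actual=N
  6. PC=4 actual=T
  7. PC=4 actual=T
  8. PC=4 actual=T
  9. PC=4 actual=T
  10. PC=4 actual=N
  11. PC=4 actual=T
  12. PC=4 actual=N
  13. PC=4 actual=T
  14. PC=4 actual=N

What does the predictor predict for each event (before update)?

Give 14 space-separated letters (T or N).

Answer: T N T T T N T T T T T T T T

Derivation:
Ev 1: PC=4 idx=1 pred=T actual=N -> ctr[1]=1
Ev 2: PC=4 idx=1 pred=N actual=T -> ctr[1]=2
Ev 3: PC=4 idx=1 pred=T actual=T -> ctr[1]=3
Ev 4: PC=4 idx=1 pred=T actual=N -> ctr[1]=2
Ev 5: PC=4 idx=1 pred=T actual=N -> ctr[1]=1
Ev 6: PC=4 idx=1 pred=N actual=T -> ctr[1]=2
Ev 7: PC=4 idx=1 pred=T actual=T -> ctr[1]=3
Ev 8: PC=4 idx=1 pred=T actual=T -> ctr[1]=3
Ev 9: PC=4 idx=1 pred=T actual=T -> ctr[1]=3
Ev 10: PC=4 idx=1 pred=T actual=N -> ctr[1]=2
Ev 11: PC=4 idx=1 pred=T actual=T -> ctr[1]=3
Ev 12: PC=4 idx=1 pred=T actual=N -> ctr[1]=2
Ev 13: PC=4 idx=1 pred=T actual=T -> ctr[1]=3
Ev 14: PC=4 idx=1 pred=T actual=N -> ctr[1]=2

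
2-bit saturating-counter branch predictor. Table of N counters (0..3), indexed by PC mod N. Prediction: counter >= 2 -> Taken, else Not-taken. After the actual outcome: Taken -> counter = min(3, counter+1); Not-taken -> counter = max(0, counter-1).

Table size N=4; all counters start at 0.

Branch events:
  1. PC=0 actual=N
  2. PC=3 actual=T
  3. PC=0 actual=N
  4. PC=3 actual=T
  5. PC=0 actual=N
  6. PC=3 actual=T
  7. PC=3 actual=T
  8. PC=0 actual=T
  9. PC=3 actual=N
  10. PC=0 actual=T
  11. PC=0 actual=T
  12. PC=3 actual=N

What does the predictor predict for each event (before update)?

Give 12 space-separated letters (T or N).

Ev 1: PC=0 idx=0 pred=N actual=N -> ctr[0]=0
Ev 2: PC=3 idx=3 pred=N actual=T -> ctr[3]=1
Ev 3: PC=0 idx=0 pred=N actual=N -> ctr[0]=0
Ev 4: PC=3 idx=3 pred=N actual=T -> ctr[3]=2
Ev 5: PC=0 idx=0 pred=N actual=N -> ctr[0]=0
Ev 6: PC=3 idx=3 pred=T actual=T -> ctr[3]=3
Ev 7: PC=3 idx=3 pred=T actual=T -> ctr[3]=3
Ev 8: PC=0 idx=0 pred=N actual=T -> ctr[0]=1
Ev 9: PC=3 idx=3 pred=T actual=N -> ctr[3]=2
Ev 10: PC=0 idx=0 pred=N actual=T -> ctr[0]=2
Ev 11: PC=0 idx=0 pred=T actual=T -> ctr[0]=3
Ev 12: PC=3 idx=3 pred=T actual=N -> ctr[3]=1

Answer: N N N N N T T N T N T T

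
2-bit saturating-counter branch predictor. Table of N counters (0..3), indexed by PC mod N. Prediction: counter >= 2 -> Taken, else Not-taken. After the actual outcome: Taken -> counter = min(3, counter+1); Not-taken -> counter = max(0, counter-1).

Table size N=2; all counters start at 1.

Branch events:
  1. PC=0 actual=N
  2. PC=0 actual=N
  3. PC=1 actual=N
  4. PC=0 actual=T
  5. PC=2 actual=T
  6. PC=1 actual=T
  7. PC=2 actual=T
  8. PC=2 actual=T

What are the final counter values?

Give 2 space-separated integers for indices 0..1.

Ev 1: PC=0 idx=0 pred=N actual=N -> ctr[0]=0
Ev 2: PC=0 idx=0 pred=N actual=N -> ctr[0]=0
Ev 3: PC=1 idx=1 pred=N actual=N -> ctr[1]=0
Ev 4: PC=0 idx=0 pred=N actual=T -> ctr[0]=1
Ev 5: PC=2 idx=0 pred=N actual=T -> ctr[0]=2
Ev 6: PC=1 idx=1 pred=N actual=T -> ctr[1]=1
Ev 7: PC=2 idx=0 pred=T actual=T -> ctr[0]=3
Ev 8: PC=2 idx=0 pred=T actual=T -> ctr[0]=3

Answer: 3 1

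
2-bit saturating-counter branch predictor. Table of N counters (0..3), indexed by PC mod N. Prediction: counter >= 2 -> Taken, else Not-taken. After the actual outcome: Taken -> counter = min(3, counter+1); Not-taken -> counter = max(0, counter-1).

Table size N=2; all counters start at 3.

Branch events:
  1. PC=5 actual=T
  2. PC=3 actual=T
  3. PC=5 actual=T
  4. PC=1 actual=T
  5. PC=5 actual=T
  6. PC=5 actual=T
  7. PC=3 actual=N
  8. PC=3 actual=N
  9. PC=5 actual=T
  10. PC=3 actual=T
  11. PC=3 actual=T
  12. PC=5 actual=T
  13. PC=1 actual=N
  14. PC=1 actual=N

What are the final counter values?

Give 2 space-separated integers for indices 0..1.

Ev 1: PC=5 idx=1 pred=T actual=T -> ctr[1]=3
Ev 2: PC=3 idx=1 pred=T actual=T -> ctr[1]=3
Ev 3: PC=5 idx=1 pred=T actual=T -> ctr[1]=3
Ev 4: PC=1 idx=1 pred=T actual=T -> ctr[1]=3
Ev 5: PC=5 idx=1 pred=T actual=T -> ctr[1]=3
Ev 6: PC=5 idx=1 pred=T actual=T -> ctr[1]=3
Ev 7: PC=3 idx=1 pred=T actual=N -> ctr[1]=2
Ev 8: PC=3 idx=1 pred=T actual=N -> ctr[1]=1
Ev 9: PC=5 idx=1 pred=N actual=T -> ctr[1]=2
Ev 10: PC=3 idx=1 pred=T actual=T -> ctr[1]=3
Ev 11: PC=3 idx=1 pred=T actual=T -> ctr[1]=3
Ev 12: PC=5 idx=1 pred=T actual=T -> ctr[1]=3
Ev 13: PC=1 idx=1 pred=T actual=N -> ctr[1]=2
Ev 14: PC=1 idx=1 pred=T actual=N -> ctr[1]=1

Answer: 3 1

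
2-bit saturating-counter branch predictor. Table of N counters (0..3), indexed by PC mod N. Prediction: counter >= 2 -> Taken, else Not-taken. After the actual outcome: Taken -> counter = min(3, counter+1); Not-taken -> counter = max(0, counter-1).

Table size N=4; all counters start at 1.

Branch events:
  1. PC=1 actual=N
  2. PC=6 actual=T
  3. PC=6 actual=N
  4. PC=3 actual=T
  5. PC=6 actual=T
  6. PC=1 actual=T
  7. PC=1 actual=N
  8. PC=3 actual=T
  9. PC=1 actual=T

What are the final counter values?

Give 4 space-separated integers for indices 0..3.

Answer: 1 1 2 3

Derivation:
Ev 1: PC=1 idx=1 pred=N actual=N -> ctr[1]=0
Ev 2: PC=6 idx=2 pred=N actual=T -> ctr[2]=2
Ev 3: PC=6 idx=2 pred=T actual=N -> ctr[2]=1
Ev 4: PC=3 idx=3 pred=N actual=T -> ctr[3]=2
Ev 5: PC=6 idx=2 pred=N actual=T -> ctr[2]=2
Ev 6: PC=1 idx=1 pred=N actual=T -> ctr[1]=1
Ev 7: PC=1 idx=1 pred=N actual=N -> ctr[1]=0
Ev 8: PC=3 idx=3 pred=T actual=T -> ctr[3]=3
Ev 9: PC=1 idx=1 pred=N actual=T -> ctr[1]=1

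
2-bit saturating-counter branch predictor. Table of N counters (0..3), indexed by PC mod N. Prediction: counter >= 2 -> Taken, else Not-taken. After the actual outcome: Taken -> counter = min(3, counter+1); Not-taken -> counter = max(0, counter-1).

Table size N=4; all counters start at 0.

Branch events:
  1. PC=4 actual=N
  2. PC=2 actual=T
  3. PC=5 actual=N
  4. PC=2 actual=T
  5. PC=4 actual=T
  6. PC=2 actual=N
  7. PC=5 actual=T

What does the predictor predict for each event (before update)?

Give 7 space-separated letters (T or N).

Ev 1: PC=4 idx=0 pred=N actual=N -> ctr[0]=0
Ev 2: PC=2 idx=2 pred=N actual=T -> ctr[2]=1
Ev 3: PC=5 idx=1 pred=N actual=N -> ctr[1]=0
Ev 4: PC=2 idx=2 pred=N actual=T -> ctr[2]=2
Ev 5: PC=4 idx=0 pred=N actual=T -> ctr[0]=1
Ev 6: PC=2 idx=2 pred=T actual=N -> ctr[2]=1
Ev 7: PC=5 idx=1 pred=N actual=T -> ctr[1]=1

Answer: N N N N N T N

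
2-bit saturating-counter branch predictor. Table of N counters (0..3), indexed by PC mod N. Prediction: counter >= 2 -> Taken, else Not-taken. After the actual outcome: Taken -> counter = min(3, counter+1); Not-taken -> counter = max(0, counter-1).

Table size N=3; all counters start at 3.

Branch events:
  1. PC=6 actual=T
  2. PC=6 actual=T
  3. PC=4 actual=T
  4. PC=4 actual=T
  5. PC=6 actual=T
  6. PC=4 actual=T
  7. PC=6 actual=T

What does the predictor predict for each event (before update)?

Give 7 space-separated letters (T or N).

Ev 1: PC=6 idx=0 pred=T actual=T -> ctr[0]=3
Ev 2: PC=6 idx=0 pred=T actual=T -> ctr[0]=3
Ev 3: PC=4 idx=1 pred=T actual=T -> ctr[1]=3
Ev 4: PC=4 idx=1 pred=T actual=T -> ctr[1]=3
Ev 5: PC=6 idx=0 pred=T actual=T -> ctr[0]=3
Ev 6: PC=4 idx=1 pred=T actual=T -> ctr[1]=3
Ev 7: PC=6 idx=0 pred=T actual=T -> ctr[0]=3

Answer: T T T T T T T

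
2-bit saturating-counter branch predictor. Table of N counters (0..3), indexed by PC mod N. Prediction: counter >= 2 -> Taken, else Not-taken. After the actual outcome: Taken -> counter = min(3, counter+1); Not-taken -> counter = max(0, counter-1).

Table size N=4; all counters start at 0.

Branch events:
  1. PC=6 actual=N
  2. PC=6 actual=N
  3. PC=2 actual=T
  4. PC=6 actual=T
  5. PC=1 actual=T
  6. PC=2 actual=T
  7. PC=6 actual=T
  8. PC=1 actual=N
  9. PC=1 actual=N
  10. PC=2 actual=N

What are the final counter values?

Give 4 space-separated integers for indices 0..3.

Ev 1: PC=6 idx=2 pred=N actual=N -> ctr[2]=0
Ev 2: PC=6 idx=2 pred=N actual=N -> ctr[2]=0
Ev 3: PC=2 idx=2 pred=N actual=T -> ctr[2]=1
Ev 4: PC=6 idx=2 pred=N actual=T -> ctr[2]=2
Ev 5: PC=1 idx=1 pred=N actual=T -> ctr[1]=1
Ev 6: PC=2 idx=2 pred=T actual=T -> ctr[2]=3
Ev 7: PC=6 idx=2 pred=T actual=T -> ctr[2]=3
Ev 8: PC=1 idx=1 pred=N actual=N -> ctr[1]=0
Ev 9: PC=1 idx=1 pred=N actual=N -> ctr[1]=0
Ev 10: PC=2 idx=2 pred=T actual=N -> ctr[2]=2

Answer: 0 0 2 0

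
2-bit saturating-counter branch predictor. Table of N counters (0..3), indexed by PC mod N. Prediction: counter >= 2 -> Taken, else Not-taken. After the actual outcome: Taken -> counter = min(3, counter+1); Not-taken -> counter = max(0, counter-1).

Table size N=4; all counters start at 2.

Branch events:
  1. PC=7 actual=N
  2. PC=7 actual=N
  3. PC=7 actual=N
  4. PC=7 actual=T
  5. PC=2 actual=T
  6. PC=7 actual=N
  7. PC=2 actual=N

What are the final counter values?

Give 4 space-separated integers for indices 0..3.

Answer: 2 2 2 0

Derivation:
Ev 1: PC=7 idx=3 pred=T actual=N -> ctr[3]=1
Ev 2: PC=7 idx=3 pred=N actual=N -> ctr[3]=0
Ev 3: PC=7 idx=3 pred=N actual=N -> ctr[3]=0
Ev 4: PC=7 idx=3 pred=N actual=T -> ctr[3]=1
Ev 5: PC=2 idx=2 pred=T actual=T -> ctr[2]=3
Ev 6: PC=7 idx=3 pred=N actual=N -> ctr[3]=0
Ev 7: PC=2 idx=2 pred=T actual=N -> ctr[2]=2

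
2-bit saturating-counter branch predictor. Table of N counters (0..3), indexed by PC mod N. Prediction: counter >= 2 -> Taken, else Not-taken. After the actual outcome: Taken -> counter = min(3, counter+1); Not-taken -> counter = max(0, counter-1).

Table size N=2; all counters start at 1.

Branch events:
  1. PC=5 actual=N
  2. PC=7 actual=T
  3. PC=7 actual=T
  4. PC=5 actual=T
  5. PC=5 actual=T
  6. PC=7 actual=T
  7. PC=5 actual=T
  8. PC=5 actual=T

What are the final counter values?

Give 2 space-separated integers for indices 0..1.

Answer: 1 3

Derivation:
Ev 1: PC=5 idx=1 pred=N actual=N -> ctr[1]=0
Ev 2: PC=7 idx=1 pred=N actual=T -> ctr[1]=1
Ev 3: PC=7 idx=1 pred=N actual=T -> ctr[1]=2
Ev 4: PC=5 idx=1 pred=T actual=T -> ctr[1]=3
Ev 5: PC=5 idx=1 pred=T actual=T -> ctr[1]=3
Ev 6: PC=7 idx=1 pred=T actual=T -> ctr[1]=3
Ev 7: PC=5 idx=1 pred=T actual=T -> ctr[1]=3
Ev 8: PC=5 idx=1 pred=T actual=T -> ctr[1]=3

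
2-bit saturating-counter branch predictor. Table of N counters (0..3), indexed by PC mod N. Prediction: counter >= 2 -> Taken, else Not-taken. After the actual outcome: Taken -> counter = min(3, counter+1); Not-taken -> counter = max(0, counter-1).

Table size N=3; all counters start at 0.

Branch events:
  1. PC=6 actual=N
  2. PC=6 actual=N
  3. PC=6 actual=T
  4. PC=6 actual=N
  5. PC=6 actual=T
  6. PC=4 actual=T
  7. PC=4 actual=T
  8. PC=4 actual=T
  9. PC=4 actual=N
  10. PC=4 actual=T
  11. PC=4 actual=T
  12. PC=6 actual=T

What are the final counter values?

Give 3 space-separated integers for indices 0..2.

Ev 1: PC=6 idx=0 pred=N actual=N -> ctr[0]=0
Ev 2: PC=6 idx=0 pred=N actual=N -> ctr[0]=0
Ev 3: PC=6 idx=0 pred=N actual=T -> ctr[0]=1
Ev 4: PC=6 idx=0 pred=N actual=N -> ctr[0]=0
Ev 5: PC=6 idx=0 pred=N actual=T -> ctr[0]=1
Ev 6: PC=4 idx=1 pred=N actual=T -> ctr[1]=1
Ev 7: PC=4 idx=1 pred=N actual=T -> ctr[1]=2
Ev 8: PC=4 idx=1 pred=T actual=T -> ctr[1]=3
Ev 9: PC=4 idx=1 pred=T actual=N -> ctr[1]=2
Ev 10: PC=4 idx=1 pred=T actual=T -> ctr[1]=3
Ev 11: PC=4 idx=1 pred=T actual=T -> ctr[1]=3
Ev 12: PC=6 idx=0 pred=N actual=T -> ctr[0]=2

Answer: 2 3 0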